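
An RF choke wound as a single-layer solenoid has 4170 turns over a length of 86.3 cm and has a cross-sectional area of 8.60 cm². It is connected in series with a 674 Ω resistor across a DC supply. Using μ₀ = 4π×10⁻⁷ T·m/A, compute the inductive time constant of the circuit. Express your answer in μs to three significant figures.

τ ≈ 32.3 μs

A = 8.60 cm² = 8.600×10^-4 m².
L = μ₀N²A/ℓ = (4π×10⁻⁷)(4170)²(8.600×10^-4)/(0.863) = 2.178×10^-2 H.
τ = L/R = (2.178×10^-2)/(674) = 3.231×10^-5 s.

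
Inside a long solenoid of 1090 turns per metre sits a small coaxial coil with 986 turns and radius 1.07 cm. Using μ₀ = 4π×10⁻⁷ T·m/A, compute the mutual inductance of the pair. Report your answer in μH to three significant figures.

The outer solenoid produces a uniform field B₁ = μ₀n₁I₁ across the inner coil,
so the flux linkage is N₂Φ = N₂B₁A₂ = μ₀n₁N₂A₂·I₁, giving M = μ₀n₁N₂A₂.
A₂ = πr² = π(1.070×10^-2 m)² = 3.597×10^-4 m².
M = (4π×10⁻⁷)(1090)(986)(3.597×10^-4) = 4.858×10^-4 H.

M ≈ 486 μH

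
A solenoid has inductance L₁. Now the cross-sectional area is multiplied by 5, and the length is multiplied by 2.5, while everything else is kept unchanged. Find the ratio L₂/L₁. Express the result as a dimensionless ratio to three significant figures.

L₂/L₁ = 2.00

For a solenoid, L ∝ μᵣN²A/ℓ.
L₂/L₁ = (5) × (2.5)^-1 = 2.00.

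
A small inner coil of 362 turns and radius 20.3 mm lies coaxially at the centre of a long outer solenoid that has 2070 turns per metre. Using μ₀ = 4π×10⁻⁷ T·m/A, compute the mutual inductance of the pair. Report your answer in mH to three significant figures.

The outer solenoid produces a uniform field B₁ = μ₀n₁I₁ across the inner coil,
so the flux linkage is N₂Φ = N₂B₁A₂ = μ₀n₁N₂A₂·I₁, giving M = μ₀n₁N₂A₂.
A₂ = πr² = π(2.030×10^-2 m)² = 1.2946×10^-3 m².
M = (4π×10⁻⁷)(2070)(362)(1.2946×10^-3) = 1.219×10^-3 H.

M ≈ 1.22 mH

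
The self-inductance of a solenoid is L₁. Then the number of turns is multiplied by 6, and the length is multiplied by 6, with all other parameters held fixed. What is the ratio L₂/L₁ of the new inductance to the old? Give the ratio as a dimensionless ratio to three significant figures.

L₂/L₁ = 6.00

For a solenoid, L ∝ μᵣN²A/ℓ.
L₂/L₁ = (6)^2 × (6)^-1 = 6.00.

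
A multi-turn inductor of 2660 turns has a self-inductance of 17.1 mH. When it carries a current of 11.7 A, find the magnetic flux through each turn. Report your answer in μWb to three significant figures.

Φ_B ≈ 75.2 μWb

From L = NΦ_B/I, the flux per turn is Φ_B = LI/N.
Φ_B = (1.710×10^-2 H)(11.7 A)/2660 = 7.521×10^-5 Wb.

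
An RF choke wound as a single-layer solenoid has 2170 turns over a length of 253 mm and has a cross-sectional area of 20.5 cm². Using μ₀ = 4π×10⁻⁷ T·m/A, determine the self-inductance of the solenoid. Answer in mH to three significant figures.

L ≈ 47.9 mH

A = 20.5 cm² = 2.050×10^-3 m².
For a long solenoid, L = μ₀N²A/ℓ.
L = (4π×10⁻⁷)(2170)²(2.050×10^-3)/(0.253 m) = 4.7947×10^-2 H.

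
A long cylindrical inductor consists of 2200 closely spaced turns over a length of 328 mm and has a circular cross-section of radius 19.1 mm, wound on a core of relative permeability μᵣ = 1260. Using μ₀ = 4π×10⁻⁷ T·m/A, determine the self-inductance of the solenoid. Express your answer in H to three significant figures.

L ≈ 26.8 H

A = πr² = π(1.910×10^-2 m)² = 1.146×10^-3 m².
For a long solenoid, L = μ₀μᵣN²A/ℓ.
L = (4π×10⁻⁷)(1260)(2200)²(1.146×10^-3)/(0.328 m) = 26.78 H.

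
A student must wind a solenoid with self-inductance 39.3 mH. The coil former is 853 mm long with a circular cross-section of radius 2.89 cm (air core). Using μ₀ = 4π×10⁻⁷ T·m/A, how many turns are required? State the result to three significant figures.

N ≈ 3190 turns

A = πr² = π(2.890×10^-2 m)² = 2.624×10^-3 m².
From L = μ₀N²A/ℓ, N = √(Lℓ / (μ₀A)).
N = √[(3.930×10^-2)(0.853) / ((4π×10⁻⁷)×2.624×10^-3)] = √(1.017×10^7) ≈ 3188.5.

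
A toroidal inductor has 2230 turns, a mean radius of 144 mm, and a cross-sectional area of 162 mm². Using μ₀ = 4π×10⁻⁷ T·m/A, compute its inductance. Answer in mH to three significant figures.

For a thin toroid, L = μ₀N²A/(2πR).
L = (4π×10⁻⁷)(2230)²(1.620×10^-4) / (2π×0.144 m) = 1.119×10^-3 H.

L ≈ 1.12 mH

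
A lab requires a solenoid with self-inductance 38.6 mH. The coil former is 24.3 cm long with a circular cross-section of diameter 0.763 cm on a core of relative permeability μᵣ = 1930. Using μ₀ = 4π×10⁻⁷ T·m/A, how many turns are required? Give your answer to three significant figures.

A = π(d/2)² = π(3.815×10^-3 m)² = 4.572×10^-5 m².
From L = μ₀μᵣN²A/ℓ, N = √(Lℓ / (μ₀μᵣA)).
N = √[(3.860×10^-2)(0.243) / ((4π×10⁻⁷)(1930)×4.572×10^-5)] = √(8.458×10^4) ≈ 290.8.

N ≈ 291 turns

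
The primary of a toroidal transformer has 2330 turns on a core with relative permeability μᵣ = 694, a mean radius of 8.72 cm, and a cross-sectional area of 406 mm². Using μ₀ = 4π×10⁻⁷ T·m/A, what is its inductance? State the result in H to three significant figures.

For a thin toroid, L = μ₀μᵣN²A/(2πR).
L = (4π×10⁻⁷)(694)(2330)²(4.060×10^-4) / (2π×8.720×10^-2 m) = 3.508 H.

L ≈ 3.51 H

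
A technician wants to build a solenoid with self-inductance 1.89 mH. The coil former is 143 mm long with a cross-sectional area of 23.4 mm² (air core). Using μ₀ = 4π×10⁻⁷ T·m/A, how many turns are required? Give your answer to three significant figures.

N ≈ 3030 turns

A = 23.4 mm² = 2.340×10^-5 m².
From L = μ₀N²A/ℓ, N = √(Lℓ / (μ₀A)).
N = √[(1.890×10^-3)(0.143) / ((4π×10⁻⁷)×2.340×10^-5)] = √(9.191×10^6) ≈ 3031.7.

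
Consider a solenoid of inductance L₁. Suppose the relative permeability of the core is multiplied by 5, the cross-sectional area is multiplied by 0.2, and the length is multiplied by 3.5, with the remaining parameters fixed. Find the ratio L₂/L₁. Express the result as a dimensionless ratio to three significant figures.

For a solenoid, L ∝ μᵣN²A/ℓ.
L₂/L₁ = (5) × (0.2) × (3.5)^-1 = 0.286.

L₂/L₁ = 0.286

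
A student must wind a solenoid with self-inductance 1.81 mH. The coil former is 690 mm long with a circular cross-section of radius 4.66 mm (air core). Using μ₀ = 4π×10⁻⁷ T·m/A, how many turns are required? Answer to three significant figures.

A = πr² = π(4.660×10^-3 m)² = 6.822×10^-5 m².
From L = μ₀N²A/ℓ, N = √(Lℓ / (μ₀A)).
N = √[(1.810×10^-3)(0.69) / ((4π×10⁻⁷)×6.822×10^-5)] = √(1.457×10^7) ≈ 3816.8.

N ≈ 3820 turns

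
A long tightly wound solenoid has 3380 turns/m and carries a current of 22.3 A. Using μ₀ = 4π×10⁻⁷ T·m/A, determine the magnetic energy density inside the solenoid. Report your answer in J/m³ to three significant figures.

u ≈ 3570 J/m³

B = μ₀nI = (4π×10⁻⁷)(3.380×10^3)(22.3) = 9.472×10^-2 T.
u = B²/(2μ₀) = (9.472×10^-2)²/(2×4π×10⁻⁷) = 3.570×10^3 J/m³.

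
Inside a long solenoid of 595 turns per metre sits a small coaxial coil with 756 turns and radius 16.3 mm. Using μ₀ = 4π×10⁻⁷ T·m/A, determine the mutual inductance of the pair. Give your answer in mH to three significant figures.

M ≈ 0.472 mH

The outer solenoid produces a uniform field B₁ = μ₀n₁I₁ across the inner coil,
so the flux linkage is N₂Φ = N₂B₁A₂ = μ₀n₁N₂A₂·I₁, giving M = μ₀n₁N₂A₂.
A₂ = πr² = π(1.630×10^-2 m)² = 8.347×10^-4 m².
M = (4π×10⁻⁷)(595)(756)(8.347×10^-4) = 4.718×10^-4 H.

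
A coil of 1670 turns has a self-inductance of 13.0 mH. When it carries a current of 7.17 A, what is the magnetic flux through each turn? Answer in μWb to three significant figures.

From L = NΦ_B/I, the flux per turn is Φ_B = LI/N.
Φ_B = (1.300×10^-2 H)(7.17 A)/1670 = 5.581×10^-5 Wb.

Φ_B ≈ 55.8 μWb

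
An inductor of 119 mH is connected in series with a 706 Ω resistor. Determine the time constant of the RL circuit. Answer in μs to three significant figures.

τ = L/R = (0.119 H)/(706 Ω) = 1.686×10^-4 s.

τ ≈ 169 μs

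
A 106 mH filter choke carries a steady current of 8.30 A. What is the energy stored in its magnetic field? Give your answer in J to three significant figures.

U ≈ 3.65 J

Stored magnetic energy: U = ½LI².
U = ½(0.106 H)(8.30 A)² = 3.651 J.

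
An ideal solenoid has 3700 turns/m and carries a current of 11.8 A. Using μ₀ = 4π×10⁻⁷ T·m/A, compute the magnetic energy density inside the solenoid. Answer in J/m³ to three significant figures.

u ≈ 1200 J/m³

B = μ₀nI = (4π×10⁻⁷)(3.700×10^3)(11.8) = 5.486×10^-2 T.
u = B²/(2μ₀) = (5.486×10^-2)²/(2×4π×10⁻⁷) = 1.198×10^3 J/m³.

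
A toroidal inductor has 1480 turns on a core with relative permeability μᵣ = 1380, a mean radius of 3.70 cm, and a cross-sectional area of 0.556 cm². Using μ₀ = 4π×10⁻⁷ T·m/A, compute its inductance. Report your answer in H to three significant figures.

L ≈ 0.908 H

For a thin toroid, L = μ₀μᵣN²A/(2πR).
L = (4π×10⁻⁷)(1380)(1480)²(5.560×10^-5) / (2π×3.700×10^-2 m) = 0.90846 H.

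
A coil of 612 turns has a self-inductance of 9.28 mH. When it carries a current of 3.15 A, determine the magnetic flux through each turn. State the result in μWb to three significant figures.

From L = NΦ_B/I, the flux per turn is Φ_B = LI/N.
Φ_B = (9.280×10^-3 H)(3.15 A)/612 = 4.776×10^-5 Wb.

Φ_B ≈ 47.8 μWb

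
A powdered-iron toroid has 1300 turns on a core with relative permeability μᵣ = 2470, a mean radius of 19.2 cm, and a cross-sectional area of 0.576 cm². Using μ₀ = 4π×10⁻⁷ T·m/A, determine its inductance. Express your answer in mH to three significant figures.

For a thin toroid, L = μ₀μᵣN²A/(2πR).
L = (4π×10⁻⁷)(2470)(1300)²(5.760×10^-5) / (2π×0.192 m) = 0.25046 H.

L ≈ 250 mH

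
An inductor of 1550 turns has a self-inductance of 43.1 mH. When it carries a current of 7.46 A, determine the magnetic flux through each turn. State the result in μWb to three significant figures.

Φ_B ≈ 207 μWb

From L = NΦ_B/I, the flux per turn is Φ_B = LI/N.
Φ_B = (4.310×10^-2 H)(7.46 A)/1550 = 2.074×10^-4 Wb.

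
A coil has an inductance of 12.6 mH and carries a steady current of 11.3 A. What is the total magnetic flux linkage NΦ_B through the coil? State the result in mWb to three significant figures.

From L = NΦ_B/I, the flux linkage is NΦ_B = LI.
NΦ_B = (1.260×10^-2 H)(11.3 A) = 0.1424 Wb.

NΦ_B ≈ 142 mWb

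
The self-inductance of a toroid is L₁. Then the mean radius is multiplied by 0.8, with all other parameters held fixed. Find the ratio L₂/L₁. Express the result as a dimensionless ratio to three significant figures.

L₂/L₁ = 1.25

For a toroid, L ∝ μᵣN²A/R.
L₂/L₁ = (0.8)^-1 = 1.25.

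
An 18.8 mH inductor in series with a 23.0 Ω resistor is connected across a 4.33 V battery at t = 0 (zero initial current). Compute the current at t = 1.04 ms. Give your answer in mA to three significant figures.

I ≈ 136 mA

τ = L/R = 1.880×10^-2/23.0 = 8.174×10^-4 s; final current I_∞ = ε/R = 4.33/23.0 = 0.1883 A.
I(t) = I_∞(1 − e^(−t/τ)) with t/τ = 1.272.
I = (0.1883)(1 − e^(−1.272)) = 0.1355 A.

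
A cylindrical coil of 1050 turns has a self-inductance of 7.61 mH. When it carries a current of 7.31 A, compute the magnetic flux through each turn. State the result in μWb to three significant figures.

Φ_B ≈ 53.0 μWb

From L = NΦ_B/I, the flux per turn is Φ_B = LI/N.
Φ_B = (7.610×10^-3 H)(7.31 A)/1050 = 5.298×10^-5 Wb.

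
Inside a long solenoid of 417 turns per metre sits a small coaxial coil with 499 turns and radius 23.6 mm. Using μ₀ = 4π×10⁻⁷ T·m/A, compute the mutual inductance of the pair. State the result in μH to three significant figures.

M ≈ 458 μH

The outer solenoid produces a uniform field B₁ = μ₀n₁I₁ across the inner coil,
so the flux linkage is N₂Φ = N₂B₁A₂ = μ₀n₁N₂A₂·I₁, giving M = μ₀n₁N₂A₂.
A₂ = πr² = π(2.360×10^-2 m)² = 1.750×10^-3 m².
M = (4π×10⁻⁷)(417)(499)(1.750×10^-3) = 4.575×10^-4 H.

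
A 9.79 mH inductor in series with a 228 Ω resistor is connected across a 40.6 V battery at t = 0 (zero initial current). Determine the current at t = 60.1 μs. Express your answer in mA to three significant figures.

I ≈ 134 mA

τ = L/R = 9.790×10^-3/228 = 4.294×10^-5 s; final current I_∞ = ε/R = 40.6/228 = 0.1781 A.
I(t) = I_∞(1 − e^(−t/τ)) with t/τ = 1.400.
I = (0.1781)(1 − e^(−1.400)) = 0.1341 A.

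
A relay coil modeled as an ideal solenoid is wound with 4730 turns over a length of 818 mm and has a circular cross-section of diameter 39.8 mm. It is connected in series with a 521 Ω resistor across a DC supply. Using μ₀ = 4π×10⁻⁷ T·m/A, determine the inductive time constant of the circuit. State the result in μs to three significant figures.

τ ≈ 82.1 μs

A = π(d/2)² = π(1.990×10^-2 m)² = 1.244×10^-3 m².
L = μ₀N²A/ℓ = (4π×10⁻⁷)(4730)²(1.244×10^-3)/(0.818) = 4.276×10^-2 H.
τ = L/R = (4.276×10^-2)/(521) = 8.207×10^-5 s.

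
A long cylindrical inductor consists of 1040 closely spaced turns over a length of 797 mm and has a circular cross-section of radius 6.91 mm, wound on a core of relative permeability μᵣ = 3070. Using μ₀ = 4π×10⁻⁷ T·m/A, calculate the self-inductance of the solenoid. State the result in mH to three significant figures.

L ≈ 785 mH

A = πr² = π(6.910×10^-3 m)² = 1.500×10^-4 m².
For a long solenoid, L = μ₀μᵣN²A/ℓ.
L = (4π×10⁻⁷)(3070)(1040)²(1.500×10^-4)/(0.797 m) = 0.7853 H.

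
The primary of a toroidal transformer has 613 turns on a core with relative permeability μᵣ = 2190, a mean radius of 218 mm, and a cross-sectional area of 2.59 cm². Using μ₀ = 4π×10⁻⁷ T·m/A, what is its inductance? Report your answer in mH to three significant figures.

For a thin toroid, L = μ₀μᵣN²A/(2πR).
L = (4π×10⁻⁷)(2190)(613)²(2.590×10^-4) / (2π×0.218 m) = 0.1955 H.

L ≈ 196 mH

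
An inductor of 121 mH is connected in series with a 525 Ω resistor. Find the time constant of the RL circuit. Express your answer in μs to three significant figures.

τ = L/R = (0.121 H)/(525 Ω) = 2.3048×10^-4 s.

τ ≈ 230 μs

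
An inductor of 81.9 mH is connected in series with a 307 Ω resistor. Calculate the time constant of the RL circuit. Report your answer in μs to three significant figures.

τ ≈ 267 μs

τ = L/R = (8.190×10^-2 H)/(307 Ω) = 2.668×10^-4 s.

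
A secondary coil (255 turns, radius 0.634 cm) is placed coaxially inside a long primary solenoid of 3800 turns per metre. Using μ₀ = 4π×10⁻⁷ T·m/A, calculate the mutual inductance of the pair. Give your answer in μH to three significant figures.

The outer solenoid produces a uniform field B₁ = μ₀n₁I₁ across the inner coil,
so the flux linkage is N₂Φ = N₂B₁A₂ = μ₀n₁N₂A₂·I₁, giving M = μ₀n₁N₂A₂.
A₂ = πr² = π(6.340×10^-3 m)² = 1.263×10^-4 m².
M = (4π×10⁻⁷)(3800)(255)(1.263×10^-4) = 1.538×10^-4 H.

M ≈ 154 μH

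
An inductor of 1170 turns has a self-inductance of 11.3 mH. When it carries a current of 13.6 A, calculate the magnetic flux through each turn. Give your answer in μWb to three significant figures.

Φ_B ≈ 131 μWb

From L = NΦ_B/I, the flux per turn is Φ_B = LI/N.
Φ_B = (1.130×10^-2 H)(13.6 A)/1170 = 1.314×10^-4 Wb.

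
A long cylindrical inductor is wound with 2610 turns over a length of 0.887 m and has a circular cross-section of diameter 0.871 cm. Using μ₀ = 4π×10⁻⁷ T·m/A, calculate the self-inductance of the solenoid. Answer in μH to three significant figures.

A = π(d/2)² = π(4.355×10^-3 m)² = 5.958×10^-5 m².
For a long solenoid, L = μ₀N²A/ℓ.
L = (4π×10⁻⁷)(2610)²(5.958×10^-5)/(0.887 m) = 5.750×10^-4 H.

L ≈ 575 μH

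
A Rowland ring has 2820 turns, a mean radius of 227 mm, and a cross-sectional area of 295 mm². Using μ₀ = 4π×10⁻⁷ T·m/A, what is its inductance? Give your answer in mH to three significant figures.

L ≈ 2.07 mH

For a thin toroid, L = μ₀N²A/(2πR).
L = (4π×10⁻⁷)(2820)²(2.950×10^-4) / (2π×0.227 m) = 2.067×10^-3 H.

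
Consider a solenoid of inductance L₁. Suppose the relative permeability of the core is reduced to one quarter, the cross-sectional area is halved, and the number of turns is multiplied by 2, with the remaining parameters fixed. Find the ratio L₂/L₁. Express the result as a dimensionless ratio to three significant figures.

For a solenoid, L ∝ μᵣN²A/ℓ.
L₂/L₁ = (0.25) × (0.5) × (2)^2 = 0.500.

L₂/L₁ = 0.500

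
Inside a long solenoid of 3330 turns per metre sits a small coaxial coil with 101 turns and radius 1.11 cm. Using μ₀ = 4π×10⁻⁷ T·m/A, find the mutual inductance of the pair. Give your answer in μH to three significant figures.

The outer solenoid produces a uniform field B₁ = μ₀n₁I₁ across the inner coil,
so the flux linkage is N₂Φ = N₂B₁A₂ = μ₀n₁N₂A₂·I₁, giving M = μ₀n₁N₂A₂.
A₂ = πr² = π(1.110×10^-2 m)² = 3.871×10^-4 m².
M = (4π×10⁻⁷)(3330)(101)(3.871×10^-4) = 1.636×10^-4 H.

M ≈ 164 μH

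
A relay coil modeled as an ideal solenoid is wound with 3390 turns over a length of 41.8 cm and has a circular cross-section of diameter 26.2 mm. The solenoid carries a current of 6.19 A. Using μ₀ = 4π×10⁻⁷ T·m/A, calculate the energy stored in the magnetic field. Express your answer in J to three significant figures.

A = π(d/2)² = π(1.310×10^-2 m)² = 5.391×10^-4 m².
L = μ₀N²A/ℓ = (4π×10⁻⁷)(3390)²(5.391×10^-4)/(0.418) = 1.863×10^-2 H.
U = ½LI² = ½(1.863×10^-2)(6.19)² = 0.3568 J.

U ≈ 0.357 J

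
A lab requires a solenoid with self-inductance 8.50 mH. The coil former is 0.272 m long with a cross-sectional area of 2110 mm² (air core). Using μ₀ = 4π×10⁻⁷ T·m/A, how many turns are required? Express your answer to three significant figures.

N ≈ 934 turns

A = 2110 mm² = 2.110×10^-3 m².
From L = μ₀N²A/ℓ, N = √(Lℓ / (μ₀A)).
N = √[(8.500×10^-3)(0.272) / ((4π×10⁻⁷)×2.110×10^-3)] = √(8.720×10^5) ≈ 933.8.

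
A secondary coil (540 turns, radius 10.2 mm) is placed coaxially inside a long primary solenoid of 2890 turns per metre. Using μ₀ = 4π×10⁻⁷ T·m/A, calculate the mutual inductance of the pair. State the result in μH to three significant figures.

M ≈ 641 μH

The outer solenoid produces a uniform field B₁ = μ₀n₁I₁ across the inner coil,
so the flux linkage is N₂Φ = N₂B₁A₂ = μ₀n₁N₂A₂·I₁, giving M = μ₀n₁N₂A₂.
A₂ = πr² = π(1.020×10^-2 m)² = 3.269×10^-4 m².
M = (4π×10⁻⁷)(2890)(540)(3.269×10^-4) = 6.410×10^-4 H.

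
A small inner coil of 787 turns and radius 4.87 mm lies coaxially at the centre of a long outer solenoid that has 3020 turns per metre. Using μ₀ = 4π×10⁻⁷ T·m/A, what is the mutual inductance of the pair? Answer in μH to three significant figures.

M ≈ 223 μH

The outer solenoid produces a uniform field B₁ = μ₀n₁I₁ across the inner coil,
so the flux linkage is N₂Φ = N₂B₁A₂ = μ₀n₁N₂A₂·I₁, giving M = μ₀n₁N₂A₂.
A₂ = πr² = π(4.870×10^-3 m)² = 7.451×10^-5 m².
M = (4π×10⁻⁷)(3020)(787)(7.451×10^-5) = 2.225×10^-4 H.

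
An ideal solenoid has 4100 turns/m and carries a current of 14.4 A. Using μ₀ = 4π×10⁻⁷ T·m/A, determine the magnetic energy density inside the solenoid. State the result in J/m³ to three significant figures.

u ≈ 2190 J/m³

B = μ₀nI = (4π×10⁻⁷)(4.100×10^3)(14.4) = 7.419×10^-2 T.
u = B²/(2μ₀) = (7.419×10^-2)²/(2×4π×10⁻⁷) = 2.190×10^3 J/m³.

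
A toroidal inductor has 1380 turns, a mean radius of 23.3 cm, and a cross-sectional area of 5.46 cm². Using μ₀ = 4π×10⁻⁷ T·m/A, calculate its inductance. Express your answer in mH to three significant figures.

L ≈ 0.893 mH

For a thin toroid, L = μ₀N²A/(2πR).
L = (4π×10⁻⁷)(1380)²(5.460×10^-4) / (2π×0.233 m) = 8.925×10^-4 H.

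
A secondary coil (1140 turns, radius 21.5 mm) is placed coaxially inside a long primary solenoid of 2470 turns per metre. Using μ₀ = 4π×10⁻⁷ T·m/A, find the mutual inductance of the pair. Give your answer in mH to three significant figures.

M ≈ 5.14 mH

The outer solenoid produces a uniform field B₁ = μ₀n₁I₁ across the inner coil,
so the flux linkage is N₂Φ = N₂B₁A₂ = μ₀n₁N₂A₂·I₁, giving M = μ₀n₁N₂A₂.
A₂ = πr² = π(2.150×10^-2 m)² = 1.452×10^-3 m².
M = (4π×10⁻⁷)(2470)(1140)(1.452×10^-3) = 5.139×10^-3 H.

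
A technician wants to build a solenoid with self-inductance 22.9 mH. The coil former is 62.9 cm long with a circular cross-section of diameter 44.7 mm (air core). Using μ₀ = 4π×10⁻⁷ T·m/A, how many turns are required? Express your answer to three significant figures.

A = π(d/2)² = π(2.235×10^-2 m)² = 1.569×10^-3 m².
From L = μ₀N²A/ℓ, N = √(Lℓ / (μ₀A)).
N = √[(2.290×10^-2)(0.629) / ((4π×10⁻⁷)×1.569×10^-3)] = √(7.304×10^6) ≈ 2702.6.

N ≈ 2700 turns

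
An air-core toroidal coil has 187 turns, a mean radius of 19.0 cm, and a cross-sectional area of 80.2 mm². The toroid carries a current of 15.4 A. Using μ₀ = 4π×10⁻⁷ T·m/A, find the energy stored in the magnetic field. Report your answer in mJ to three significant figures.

U ≈ 0.350 mJ

L = μ₀N²A/(2πR) = (4π×10⁻⁷)(187)²(8.020×10^-5)/(2π×0.19) = 2.952×10^-6 H.
U = ½LI² = ½(2.952×10^-6)(15.4)² = 3.501×10^-4 J.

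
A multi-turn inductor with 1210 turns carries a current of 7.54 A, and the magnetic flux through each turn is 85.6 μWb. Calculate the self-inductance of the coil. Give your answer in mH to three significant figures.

L ≈ 13.7 mH

Self-inductance is defined by L = NΦ_B/I (flux linkage over current).
L = (1210)(8.560×10^-5 Wb)/(7.54 A) = 1.374×10^-2 H.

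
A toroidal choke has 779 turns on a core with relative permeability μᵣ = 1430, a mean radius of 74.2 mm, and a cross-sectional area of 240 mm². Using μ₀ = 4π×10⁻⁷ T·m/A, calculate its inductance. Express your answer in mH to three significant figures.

L ≈ 561 mH

For a thin toroid, L = μ₀μᵣN²A/(2πR).
L = (4π×10⁻⁷)(1430)(779)²(2.400×10^-4) / (2π×7.420×10^-2 m) = 0.5614 H.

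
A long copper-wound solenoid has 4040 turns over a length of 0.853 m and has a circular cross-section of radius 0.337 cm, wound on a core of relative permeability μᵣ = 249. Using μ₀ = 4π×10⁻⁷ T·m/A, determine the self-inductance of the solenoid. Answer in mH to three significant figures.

A = πr² = π(3.370×10^-3 m)² = 3.568×10^-5 m².
For a long solenoid, L = μ₀μᵣN²A/ℓ.
L = (4π×10⁻⁷)(249)(4040)²(3.568×10^-5)/(0.853 m) = 0.2136 H.

L ≈ 214 mH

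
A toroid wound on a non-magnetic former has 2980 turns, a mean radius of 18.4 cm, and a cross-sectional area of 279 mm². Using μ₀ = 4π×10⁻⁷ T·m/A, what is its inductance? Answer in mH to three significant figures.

L ≈ 2.69 mH

For a thin toroid, L = μ₀N²A/(2πR).
L = (4π×10⁻⁷)(2980)²(2.790×10^-4) / (2π×0.184 m) = 2.693×10^-3 H.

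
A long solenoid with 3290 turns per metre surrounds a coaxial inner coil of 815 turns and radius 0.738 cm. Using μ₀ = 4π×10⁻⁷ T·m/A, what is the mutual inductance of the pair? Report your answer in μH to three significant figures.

The outer solenoid produces a uniform field B₁ = μ₀n₁I₁ across the inner coil,
so the flux linkage is N₂Φ = N₂B₁A₂ = μ₀n₁N₂A₂·I₁, giving M = μ₀n₁N₂A₂.
A₂ = πr² = π(7.380×10^-3 m)² = 1.711×10^-4 m².
M = (4π×10⁻⁷)(3290)(815)(1.711×10^-4) = 5.765×10^-4 H.

M ≈ 577 μH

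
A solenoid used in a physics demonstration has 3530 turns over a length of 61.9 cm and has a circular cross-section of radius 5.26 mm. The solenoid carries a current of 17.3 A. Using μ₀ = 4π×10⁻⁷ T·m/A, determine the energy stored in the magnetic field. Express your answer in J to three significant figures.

A = πr² = π(5.260×10^-3 m)² = 8.692×10^-5 m².
L = μ₀N²A/ℓ = (4π×10⁻⁷)(3530)²(8.692×10^-5)/(0.619) = 2.199×10^-3 H.
U = ½LI² = ½(2.199×10^-3)(17.3)² = 0.329 J.

U ≈ 0.329 J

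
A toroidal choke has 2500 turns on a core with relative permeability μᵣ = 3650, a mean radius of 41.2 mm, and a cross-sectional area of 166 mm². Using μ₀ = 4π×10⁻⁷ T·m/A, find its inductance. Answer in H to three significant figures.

For a thin toroid, L = μ₀μᵣN²A/(2πR).
L = (4π×10⁻⁷)(3650)(2500)²(1.660×10^-4) / (2π×4.120×10^-2 m) = 18.38 H.

L ≈ 18.4 H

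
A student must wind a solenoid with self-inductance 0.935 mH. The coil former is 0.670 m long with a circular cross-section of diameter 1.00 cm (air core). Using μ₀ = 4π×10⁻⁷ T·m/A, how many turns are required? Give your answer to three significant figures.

A = π(d/2)² = π(5.000×10^-3 m)² = 7.854×10^-5 m².
From L = μ₀N²A/ℓ, N = √(Lℓ / (μ₀A)).
N = √[(9.350×10^-4)(0.67) / ((4π×10⁻⁷)×7.854×10^-5)] = √(6.347×10^6) ≈ 2519.4.

N ≈ 2520 turns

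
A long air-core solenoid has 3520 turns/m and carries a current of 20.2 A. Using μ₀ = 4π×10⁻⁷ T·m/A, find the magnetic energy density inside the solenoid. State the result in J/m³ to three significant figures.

u ≈ 3180 J/m³

B = μ₀nI = (4π×10⁻⁷)(3.520×10^3)(20.2) = 8.935×10^-2 T.
u = B²/(2μ₀) = (8.935×10^-2)²/(2×4π×10⁻⁷) = 3.177×10^3 J/m³.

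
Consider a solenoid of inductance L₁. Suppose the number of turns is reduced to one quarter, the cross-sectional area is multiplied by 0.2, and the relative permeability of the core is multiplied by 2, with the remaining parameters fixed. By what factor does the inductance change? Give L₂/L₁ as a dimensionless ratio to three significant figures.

L₂/L₁ = 0.0250

For a solenoid, L ∝ μᵣN²A/ℓ.
L₂/L₁ = (0.25)^2 × (0.2) × (2) = 0.0250.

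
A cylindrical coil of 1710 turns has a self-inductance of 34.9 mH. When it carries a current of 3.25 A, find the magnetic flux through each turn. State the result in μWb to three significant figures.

From L = NΦ_B/I, the flux per turn is Φ_B = LI/N.
Φ_B = (3.490×10^-2 H)(3.25 A)/1710 = 6.633×10^-5 Wb.

Φ_B ≈ 66.3 μWb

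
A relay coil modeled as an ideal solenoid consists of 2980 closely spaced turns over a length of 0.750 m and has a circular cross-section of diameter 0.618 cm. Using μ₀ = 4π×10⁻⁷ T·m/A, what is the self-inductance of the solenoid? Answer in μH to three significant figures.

A = π(d/2)² = π(3.090×10^-3 m)² = 3.000×10^-5 m².
For a long solenoid, L = μ₀N²A/ℓ.
L = (4π×10⁻⁷)(2980)²(3.000×10^-5)/(0.75 m) = 4.463×10^-4 H.

L ≈ 446 μH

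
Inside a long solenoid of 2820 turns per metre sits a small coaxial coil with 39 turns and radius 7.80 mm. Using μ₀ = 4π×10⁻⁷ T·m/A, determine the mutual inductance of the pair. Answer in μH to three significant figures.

M ≈ 26.4 μH

The outer solenoid produces a uniform field B₁ = μ₀n₁I₁ across the inner coil,
so the flux linkage is N₂Φ = N₂B₁A₂ = μ₀n₁N₂A₂·I₁, giving M = μ₀n₁N₂A₂.
A₂ = πr² = π(7.800×10^-3 m)² = 1.911×10^-4 m².
M = (4π×10⁻⁷)(2820)(39)(1.911×10^-4) = 2.642×10^-5 H.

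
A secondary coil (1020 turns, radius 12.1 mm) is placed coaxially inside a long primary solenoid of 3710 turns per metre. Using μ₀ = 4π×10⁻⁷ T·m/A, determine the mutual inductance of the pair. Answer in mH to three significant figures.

The outer solenoid produces a uniform field B₁ = μ₀n₁I₁ across the inner coil,
so the flux linkage is N₂Φ = N₂B₁A₂ = μ₀n₁N₂A₂·I₁, giving M = μ₀n₁N₂A₂.
A₂ = πr² = π(1.210×10^-2 m)² = 4.600×10^-4 m².
M = (4π×10⁻⁷)(3710)(1020)(4.600×10^-4) = 2.187×10^-3 H.

M ≈ 2.19 mH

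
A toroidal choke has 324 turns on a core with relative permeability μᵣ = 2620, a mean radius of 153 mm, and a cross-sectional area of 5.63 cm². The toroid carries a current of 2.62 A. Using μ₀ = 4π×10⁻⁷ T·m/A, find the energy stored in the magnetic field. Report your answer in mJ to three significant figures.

U ≈ 695 mJ

L = μ₀μᵣN²A/(2πR) = (4π×10⁻⁷)(2620)(324)²(5.630×10^-4)/(2π×0.153) = 0.2024 H.
U = ½LI² = ½(0.2024)(2.62)² = 0.6947 J.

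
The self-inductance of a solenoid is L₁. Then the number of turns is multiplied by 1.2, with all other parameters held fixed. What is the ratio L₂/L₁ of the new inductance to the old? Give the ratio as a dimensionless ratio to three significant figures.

For a solenoid, L ∝ μᵣN²A/ℓ.
L₂/L₁ = (1.2)^2 = 1.44.

L₂/L₁ = 1.44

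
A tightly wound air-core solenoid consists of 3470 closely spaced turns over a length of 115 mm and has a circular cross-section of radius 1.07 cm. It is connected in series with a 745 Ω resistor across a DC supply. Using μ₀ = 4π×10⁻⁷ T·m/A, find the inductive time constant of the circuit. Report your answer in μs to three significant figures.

τ ≈ 63.5 μs

A = πr² = π(1.070×10^-2 m)² = 3.597×10^-4 m².
L = μ₀N²A/ℓ = (4π×10⁻⁷)(3470)²(3.597×10^-4)/(0.115) = 4.732×10^-2 H.
τ = L/R = (4.732×10^-2)/(745) = 6.352×10^-5 s.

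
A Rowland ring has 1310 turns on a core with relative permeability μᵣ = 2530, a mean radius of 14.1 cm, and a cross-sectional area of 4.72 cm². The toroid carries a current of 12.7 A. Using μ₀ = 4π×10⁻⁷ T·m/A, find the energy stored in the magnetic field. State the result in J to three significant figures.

L = μ₀μᵣN²A/(2πR) = (4π×10⁻⁷)(2530)(1310)²(4.720×10^-4)/(2π×0.141) = 2.907 H.
U = ½LI² = ½(2.907)(12.7)² = 234.4 J.

U ≈ 234 J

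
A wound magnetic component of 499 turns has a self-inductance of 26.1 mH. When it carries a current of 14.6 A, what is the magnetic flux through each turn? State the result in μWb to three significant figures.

Φ_B ≈ 764 μWb

From L = NΦ_B/I, the flux per turn is Φ_B = LI/N.
Φ_B = (2.610×10^-2 H)(14.6 A)/499 = 7.636×10^-4 Wb.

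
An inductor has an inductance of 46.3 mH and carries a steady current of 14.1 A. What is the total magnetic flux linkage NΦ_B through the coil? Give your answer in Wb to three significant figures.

NΦ_B ≈ 0.653 Wb

From L = NΦ_B/I, the flux linkage is NΦ_B = LI.
NΦ_B = (4.630×10^-2 H)(14.1 A) = 0.6528 Wb.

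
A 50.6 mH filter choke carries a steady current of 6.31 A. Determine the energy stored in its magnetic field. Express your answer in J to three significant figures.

Stored magnetic energy: U = ½LI².
U = ½(5.060×10^-2 H)(6.31 A)² = 1.007 J.

U ≈ 1.01 J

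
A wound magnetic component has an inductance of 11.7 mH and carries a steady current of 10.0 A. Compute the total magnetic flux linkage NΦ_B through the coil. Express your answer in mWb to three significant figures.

NΦ_B ≈ 117 mWb

From L = NΦ_B/I, the flux linkage is NΦ_B = LI.
NΦ_B = (1.170×10^-2 H)(10.0 A) = 0.117 Wb.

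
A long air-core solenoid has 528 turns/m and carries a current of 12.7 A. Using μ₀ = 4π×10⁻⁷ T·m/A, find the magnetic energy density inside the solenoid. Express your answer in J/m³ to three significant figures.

B = μ₀nI = (4π×10⁻⁷)(528)(12.7) = 8.427×10^-3 T.
u = B²/(2μ₀) = (8.427×10^-3)²/(2×4π×10⁻⁷) = 28.25 J/m³.

u ≈ 28.3 J/m³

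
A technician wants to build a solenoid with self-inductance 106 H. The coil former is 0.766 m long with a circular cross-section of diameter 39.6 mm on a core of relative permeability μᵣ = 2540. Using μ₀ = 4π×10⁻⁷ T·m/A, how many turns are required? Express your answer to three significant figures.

A = π(d/2)² = π(1.980×10^-2 m)² = 1.232×10^-3 m².
From L = μ₀μᵣN²A/ℓ, N = √(Lℓ / (μ₀μᵣA)).
N = √[(106)(0.766) / ((4π×10⁻⁷)(2540)×1.232×10^-3)] = √(2.065×10^7) ≈ 4544.7.

N ≈ 4540 turns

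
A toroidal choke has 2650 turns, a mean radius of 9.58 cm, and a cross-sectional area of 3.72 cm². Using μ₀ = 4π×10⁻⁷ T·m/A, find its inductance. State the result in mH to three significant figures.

For a thin toroid, L = μ₀N²A/(2πR).
L = (4π×10⁻⁷)(2650)²(3.720×10^-4) / (2π×9.580×10^-2 m) = 5.454×10^-3 H.

L ≈ 5.45 mH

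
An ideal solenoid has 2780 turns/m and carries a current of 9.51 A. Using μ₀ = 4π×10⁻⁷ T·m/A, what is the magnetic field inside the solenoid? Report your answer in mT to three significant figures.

Inside a long solenoid, B = μ₀nI.
B = (4π×10⁻⁷)(2.780×10^3 m⁻¹)(9.51 A) = 3.322×10^-2 T.

B ≈ 33.2 mT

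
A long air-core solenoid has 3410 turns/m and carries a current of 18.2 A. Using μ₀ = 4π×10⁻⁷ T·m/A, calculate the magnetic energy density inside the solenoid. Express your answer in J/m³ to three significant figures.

u ≈ 2420 J/m³

B = μ₀nI = (4π×10⁻⁷)(3.410×10^3)(18.2) = 7.799×10^-2 T.
u = B²/(2μ₀) = (7.799×10^-2)²/(2×4π×10⁻⁷) = 2.420×10^3 J/m³.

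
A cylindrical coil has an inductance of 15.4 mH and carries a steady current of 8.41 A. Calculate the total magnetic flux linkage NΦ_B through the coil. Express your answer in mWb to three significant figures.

NΦ_B ≈ 130 mWb

From L = NΦ_B/I, the flux linkage is NΦ_B = LI.
NΦ_B = (1.540×10^-2 H)(8.41 A) = 0.1295 Wb.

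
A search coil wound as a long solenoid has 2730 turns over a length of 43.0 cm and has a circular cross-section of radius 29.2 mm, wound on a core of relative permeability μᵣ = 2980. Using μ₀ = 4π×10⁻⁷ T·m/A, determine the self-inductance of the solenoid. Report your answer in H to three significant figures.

A = πr² = π(2.920×10^-2 m)² = 2.679×10^-3 m².
For a long solenoid, L = μ₀μᵣN²A/ℓ.
L = (4π×10⁻⁷)(2980)(2730)²(2.679×10^-3)/(0.43 m) = 173.9 H.

L ≈ 174 H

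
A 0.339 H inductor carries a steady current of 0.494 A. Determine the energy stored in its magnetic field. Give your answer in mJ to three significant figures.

Stored magnetic energy: U = ½LI².
U = ½(0.339 H)(0.494 A)² = 4.136×10^-2 J.

U ≈ 41.4 mJ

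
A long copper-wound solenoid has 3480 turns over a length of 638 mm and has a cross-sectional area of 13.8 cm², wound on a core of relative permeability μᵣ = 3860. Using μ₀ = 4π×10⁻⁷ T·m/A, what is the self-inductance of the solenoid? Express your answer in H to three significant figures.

L ≈ 127 H

A = 13.8 cm² = 1.380×10^-3 m².
For a long solenoid, L = μ₀μᵣN²A/ℓ.
L = (4π×10⁻⁷)(3860)(3480)²(1.380×10^-3)/(0.638 m) = 127.1 H.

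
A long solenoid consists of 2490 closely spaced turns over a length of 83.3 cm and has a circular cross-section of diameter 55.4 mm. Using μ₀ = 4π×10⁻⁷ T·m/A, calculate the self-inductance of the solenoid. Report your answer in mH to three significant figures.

A = π(d/2)² = π(2.770×10^-2 m)² = 2.411×10^-3 m².
For a long solenoid, L = μ₀N²A/ℓ.
L = (4π×10⁻⁷)(2490)²(2.411×10^-3)/(0.833 m) = 2.2546×10^-2 H.

L ≈ 22.5 mH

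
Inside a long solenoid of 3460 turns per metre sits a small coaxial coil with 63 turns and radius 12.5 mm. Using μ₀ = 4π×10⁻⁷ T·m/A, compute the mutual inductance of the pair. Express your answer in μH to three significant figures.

The outer solenoid produces a uniform field B₁ = μ₀n₁I₁ across the inner coil,
so the flux linkage is N₂Φ = N₂B₁A₂ = μ₀n₁N₂A₂·I₁, giving M = μ₀n₁N₂A₂.
A₂ = πr² = π(1.250×10^-2 m)² = 4.909×10^-4 m².
M = (4π×10⁻⁷)(3460)(63)(4.909×10^-4) = 1.3446×10^-4 H.

M ≈ 134 μH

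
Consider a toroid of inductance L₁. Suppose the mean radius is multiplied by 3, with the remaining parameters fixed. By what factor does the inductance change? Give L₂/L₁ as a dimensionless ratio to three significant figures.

L₂/L₁ = 0.333

For a toroid, L ∝ μᵣN²A/R.
L₂/L₁ = (3)^-1 = 0.333.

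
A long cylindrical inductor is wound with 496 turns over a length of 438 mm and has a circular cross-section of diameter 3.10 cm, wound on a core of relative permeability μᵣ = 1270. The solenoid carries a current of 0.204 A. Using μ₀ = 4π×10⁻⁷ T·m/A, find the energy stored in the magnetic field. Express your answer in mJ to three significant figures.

U ≈ 14.1 mJ

A = π(d/2)² = π(1.550×10^-2 m)² = 7.548×10^-4 m².
L = μ₀μᵣN²A/ℓ = (4π×10⁻⁷)(1270)(496)²(7.548×10^-4)/(0.438) = 0.6766 H.
U = ½LI² = ½(0.6766)(0.204)² = 1.408×10^-2 J.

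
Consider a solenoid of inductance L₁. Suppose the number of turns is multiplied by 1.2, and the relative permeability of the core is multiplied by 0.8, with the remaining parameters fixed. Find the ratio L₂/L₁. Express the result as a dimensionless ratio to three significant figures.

For a solenoid, L ∝ μᵣN²A/ℓ.
L₂/L₁ = (1.2)^2 × (0.8) = 1.15.

L₂/L₁ = 1.15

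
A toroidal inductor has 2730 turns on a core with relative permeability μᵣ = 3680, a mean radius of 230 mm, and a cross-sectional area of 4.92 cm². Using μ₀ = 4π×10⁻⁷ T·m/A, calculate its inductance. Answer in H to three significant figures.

For a thin toroid, L = μ₀μᵣN²A/(2πR).
L = (4π×10⁻⁷)(3680)(2730)²(4.920×10^-4) / (2π×0.23 m) = 11.73 H.

L ≈ 11.7 H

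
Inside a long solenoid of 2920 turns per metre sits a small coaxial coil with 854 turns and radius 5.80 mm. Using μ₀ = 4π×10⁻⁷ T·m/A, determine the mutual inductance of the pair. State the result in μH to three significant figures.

The outer solenoid produces a uniform field B₁ = μ₀n₁I₁ across the inner coil,
so the flux linkage is N₂Φ = N₂B₁A₂ = μ₀n₁N₂A₂·I₁, giving M = μ₀n₁N₂A₂.
A₂ = πr² = π(5.800×10^-3 m)² = 1.057×10^-4 m².
M = (4π×10⁻⁷)(2920)(854)(1.057×10^-4) = 3.312×10^-4 H.

M ≈ 331 μH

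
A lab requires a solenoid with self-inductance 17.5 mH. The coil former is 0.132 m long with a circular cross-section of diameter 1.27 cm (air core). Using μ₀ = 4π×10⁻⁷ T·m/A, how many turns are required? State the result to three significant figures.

N ≈ 3810 turns

A = π(d/2)² = π(6.350×10^-3 m)² = 1.267×10^-4 m².
From L = μ₀N²A/ℓ, N = √(Lℓ / (μ₀A)).
N = √[(1.750×10^-2)(0.132) / ((4π×10⁻⁷)×1.267×10^-4)] = √(1.451×10^7) ≈ 3809.4.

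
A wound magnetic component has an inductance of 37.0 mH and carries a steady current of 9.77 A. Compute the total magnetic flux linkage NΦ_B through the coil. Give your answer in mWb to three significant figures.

From L = NΦ_B/I, the flux linkage is NΦ_B = LI.
NΦ_B = (3.700×10^-2 H)(9.77 A) = 0.36149 Wb.

NΦ_B ≈ 361 mWb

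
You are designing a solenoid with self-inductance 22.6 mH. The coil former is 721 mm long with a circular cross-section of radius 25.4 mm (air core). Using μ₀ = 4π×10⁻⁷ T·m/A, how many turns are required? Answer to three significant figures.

A = πr² = π(2.540×10^-2 m)² = 2.027×10^-3 m².
From L = μ₀N²A/ℓ, N = √(Lℓ / (μ₀A)).
N = √[(2.260×10^-2)(0.721) / ((4π×10⁻⁷)×2.027×10^-3)] = √(6.398×10^6) ≈ 2529.3.

N ≈ 2530 turns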